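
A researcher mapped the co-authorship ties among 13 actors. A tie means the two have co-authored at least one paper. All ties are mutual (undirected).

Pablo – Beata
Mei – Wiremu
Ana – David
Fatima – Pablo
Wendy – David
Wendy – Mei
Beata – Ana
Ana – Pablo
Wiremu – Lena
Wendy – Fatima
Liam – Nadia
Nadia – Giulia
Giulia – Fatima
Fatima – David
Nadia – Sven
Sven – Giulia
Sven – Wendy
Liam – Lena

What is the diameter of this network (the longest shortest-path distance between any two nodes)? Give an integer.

Eccentricity of each node (its greatest distance to any other): Ana:5, Beata:6, David:4, Fatima:4, Giulia:4, Lena:6, Liam:5, Mei:4, Nadia:4, Pablo:5, Sven:4, Wendy:3, Wiremu:5.
The maximum eccentricity is 6, realized for instance by the pair Beata–Lena via Beata – Pablo – Fatima – Giulia – Nadia – Liam – Lena. So the diameter is 6.

6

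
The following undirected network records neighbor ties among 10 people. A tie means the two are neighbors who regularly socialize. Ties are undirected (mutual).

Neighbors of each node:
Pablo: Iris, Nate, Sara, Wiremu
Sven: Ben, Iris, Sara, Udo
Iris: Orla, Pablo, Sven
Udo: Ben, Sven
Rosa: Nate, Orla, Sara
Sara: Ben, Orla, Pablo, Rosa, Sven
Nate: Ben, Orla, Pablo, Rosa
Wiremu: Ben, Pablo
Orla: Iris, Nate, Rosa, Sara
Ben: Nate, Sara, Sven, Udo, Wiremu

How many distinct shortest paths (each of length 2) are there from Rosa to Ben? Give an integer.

2

The shortest distance is 2. The length-2 paths are: Rosa–Sara–Ben; Rosa–Nate–Ben.
That gives 2 distinct shortest paths.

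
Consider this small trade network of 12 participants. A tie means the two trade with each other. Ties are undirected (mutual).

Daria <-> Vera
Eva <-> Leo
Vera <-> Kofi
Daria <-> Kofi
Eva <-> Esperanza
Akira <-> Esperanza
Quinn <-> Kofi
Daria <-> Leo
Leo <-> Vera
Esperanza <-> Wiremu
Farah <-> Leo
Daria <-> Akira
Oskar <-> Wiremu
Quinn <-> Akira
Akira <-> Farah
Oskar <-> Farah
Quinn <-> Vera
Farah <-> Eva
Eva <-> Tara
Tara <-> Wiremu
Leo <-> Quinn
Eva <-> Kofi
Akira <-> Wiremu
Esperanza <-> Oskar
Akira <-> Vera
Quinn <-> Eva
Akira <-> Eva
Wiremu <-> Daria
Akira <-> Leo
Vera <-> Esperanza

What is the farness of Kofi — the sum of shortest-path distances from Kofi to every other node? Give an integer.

19

Distances from Kofi: Akira:2, Daria:1, Esperanza:2, Eva:1, Farah:2, Leo:2, Oskar:3, Quinn:1, Tara:2, Vera:1, Wiremu:2.
Sum = 2 + 1 + 2 + 1 + 2 + 2 + 3 + 1 + 2 + 1 + 2 = 19.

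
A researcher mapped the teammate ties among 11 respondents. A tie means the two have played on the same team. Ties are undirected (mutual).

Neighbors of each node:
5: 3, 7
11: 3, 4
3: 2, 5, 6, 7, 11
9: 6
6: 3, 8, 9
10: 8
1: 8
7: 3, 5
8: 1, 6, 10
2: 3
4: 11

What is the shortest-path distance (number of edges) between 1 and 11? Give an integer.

4

One shortest route is 1 – 8 – 6 – 3 – 11, which uses 4 edges, and at distance 3 from 1 we only reach {3, 9}, which does not include 11. So d(1,11) = 4.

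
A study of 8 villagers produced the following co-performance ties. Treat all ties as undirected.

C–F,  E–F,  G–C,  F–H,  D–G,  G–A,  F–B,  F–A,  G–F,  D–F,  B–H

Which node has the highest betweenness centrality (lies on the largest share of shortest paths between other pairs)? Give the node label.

Unnormalized betweenness of each node: A:0, B:0, C:0, D:0, E:0, F:31/2, G:3/2, H:0.
F has the largest value, 31/2, making it the main broker — the node through which the most shortest paths run.

F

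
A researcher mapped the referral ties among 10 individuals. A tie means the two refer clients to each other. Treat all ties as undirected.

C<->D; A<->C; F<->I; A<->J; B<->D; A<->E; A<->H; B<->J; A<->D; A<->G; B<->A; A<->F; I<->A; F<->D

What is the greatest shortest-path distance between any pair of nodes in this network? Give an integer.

Eccentricity of each node (its greatest distance to any other): A:1, B:2, C:2, D:2, E:2, F:2, G:2, H:2, I:2, J:2.
The maximum eccentricity is 2, realized for instance by the pair E–H via E – A – H. So the diameter is 2.

2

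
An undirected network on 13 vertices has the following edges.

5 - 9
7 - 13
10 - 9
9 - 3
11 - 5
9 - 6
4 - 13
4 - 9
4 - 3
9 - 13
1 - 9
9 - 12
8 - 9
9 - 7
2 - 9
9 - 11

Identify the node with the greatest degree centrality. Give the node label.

Degrees — 1:1, 2:1, 3:2, 4:3, 5:2, 6:1, 7:2, 8:1, 9:12, 10:1, 11:2, 12:1, 13:3.
The maximum is 12, attained only by 9.

9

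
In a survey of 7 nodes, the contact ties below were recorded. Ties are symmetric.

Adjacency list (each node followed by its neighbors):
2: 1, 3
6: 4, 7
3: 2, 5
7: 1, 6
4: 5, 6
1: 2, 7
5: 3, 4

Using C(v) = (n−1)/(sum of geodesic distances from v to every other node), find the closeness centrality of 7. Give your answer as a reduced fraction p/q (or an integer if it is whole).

1/2

Distances from 7: 1:1, 2:2, 3:3, 4:2, 5:3, 6:1. Sum = 12.
n = 7, so closeness = 6/12 = 1/2.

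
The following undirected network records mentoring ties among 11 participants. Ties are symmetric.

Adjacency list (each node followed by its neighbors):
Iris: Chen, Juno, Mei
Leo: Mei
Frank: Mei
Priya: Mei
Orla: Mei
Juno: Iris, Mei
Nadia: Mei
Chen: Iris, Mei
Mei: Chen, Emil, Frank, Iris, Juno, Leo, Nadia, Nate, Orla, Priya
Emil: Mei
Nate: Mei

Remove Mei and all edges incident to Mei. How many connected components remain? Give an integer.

Without Mei, the remaining ties split the others into: {Frank}; {Nate}; {Priya}; {Orla}; {Leo}; {Chen, Iris, Juno}; {Nadia}; {Emil}.
That's 8 separate components.

8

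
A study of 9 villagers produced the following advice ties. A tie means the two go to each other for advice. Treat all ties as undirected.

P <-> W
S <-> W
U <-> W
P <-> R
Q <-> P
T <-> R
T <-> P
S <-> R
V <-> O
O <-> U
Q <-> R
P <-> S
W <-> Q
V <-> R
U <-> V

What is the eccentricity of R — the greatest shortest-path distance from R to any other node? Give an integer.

Distances from R: O:2, P:1, Q:1, S:1, T:1, U:2, V:1, W:2.
The largest is 2 (to U, O, and W), so the eccentricity of R is 2.

2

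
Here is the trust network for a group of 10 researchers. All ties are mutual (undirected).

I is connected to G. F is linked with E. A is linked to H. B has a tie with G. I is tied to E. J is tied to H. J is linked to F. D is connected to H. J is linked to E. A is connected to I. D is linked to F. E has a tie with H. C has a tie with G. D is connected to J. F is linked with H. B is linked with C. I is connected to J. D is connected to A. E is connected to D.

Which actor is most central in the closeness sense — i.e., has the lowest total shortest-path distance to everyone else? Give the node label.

Farness (sum of distances to all others) for each node — A:17, B:25, C:25, D:18, E:15, F:19, G:18, H:18, I:14, J:15.
The smallest farness is 14, for I, so I has the highest closeness.

I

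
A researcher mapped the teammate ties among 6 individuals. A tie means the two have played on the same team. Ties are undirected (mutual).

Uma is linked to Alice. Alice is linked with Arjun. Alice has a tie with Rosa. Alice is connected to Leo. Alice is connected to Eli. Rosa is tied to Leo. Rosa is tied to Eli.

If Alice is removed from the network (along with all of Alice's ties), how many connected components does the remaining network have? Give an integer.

Without Alice, the remaining ties split the others into: {Eli, Leo, Rosa}; {Arjun}; {Uma}.
That's 3 separate components.

3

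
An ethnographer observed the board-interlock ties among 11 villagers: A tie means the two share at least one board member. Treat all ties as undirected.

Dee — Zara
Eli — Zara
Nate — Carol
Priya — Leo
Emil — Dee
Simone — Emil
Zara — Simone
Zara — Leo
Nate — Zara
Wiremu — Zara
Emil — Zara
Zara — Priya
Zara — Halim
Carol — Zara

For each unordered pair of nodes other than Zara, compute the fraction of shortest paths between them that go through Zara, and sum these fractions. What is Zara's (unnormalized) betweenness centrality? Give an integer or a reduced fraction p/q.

81/2

Pairs whose geodesics pass through Zara — Halim–Leo: 1; Halim–Priya: 1; Halim–Wiremu: 1; Halim–Eli: 1; Halim–Carol: 1; Halim–Simone: 1; Halim–Emil: 1; Halim–Dee: 1; Halim–Nate: 1; Leo–Wiremu: 1; Leo–Eli: 1; Leo–Carol: 1; Leo–Simone: 1; Leo–Emil: 1 … (+27 more pairs).
All other pairs contribute 0.
Summing the contributions gives betweenness(Zara) = 81/2.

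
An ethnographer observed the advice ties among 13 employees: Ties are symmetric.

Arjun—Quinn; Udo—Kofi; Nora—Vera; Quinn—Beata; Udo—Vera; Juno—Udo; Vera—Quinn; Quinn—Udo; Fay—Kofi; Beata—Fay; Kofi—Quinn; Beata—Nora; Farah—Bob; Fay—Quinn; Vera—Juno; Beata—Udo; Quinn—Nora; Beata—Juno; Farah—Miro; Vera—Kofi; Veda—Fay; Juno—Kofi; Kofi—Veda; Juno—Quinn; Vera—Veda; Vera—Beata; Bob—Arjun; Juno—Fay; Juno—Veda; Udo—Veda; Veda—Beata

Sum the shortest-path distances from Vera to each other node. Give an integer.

23

Distances from Vera: Arjun:2, Beata:1, Bob:3, Farah:4, Fay:2, Juno:1, Kofi:1, Miro:5, Nora:1, Quinn:1, Udo:1, Veda:1.
Sum = 2 + 1 + 3 + 4 + 2 + 1 + 1 + 5 + 1 + 1 + 1 + 1 = 23.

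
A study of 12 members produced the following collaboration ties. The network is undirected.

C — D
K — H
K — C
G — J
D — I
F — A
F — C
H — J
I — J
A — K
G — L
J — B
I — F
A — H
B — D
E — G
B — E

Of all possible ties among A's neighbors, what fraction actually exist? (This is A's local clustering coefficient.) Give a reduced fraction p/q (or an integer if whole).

1/3

A's neighbors: F, H, and K (k = 3).
Possible neighbor pairs: C(3,2) = 3. Edges among them: H–K → e = 1.
Clustering(A) = 1/3.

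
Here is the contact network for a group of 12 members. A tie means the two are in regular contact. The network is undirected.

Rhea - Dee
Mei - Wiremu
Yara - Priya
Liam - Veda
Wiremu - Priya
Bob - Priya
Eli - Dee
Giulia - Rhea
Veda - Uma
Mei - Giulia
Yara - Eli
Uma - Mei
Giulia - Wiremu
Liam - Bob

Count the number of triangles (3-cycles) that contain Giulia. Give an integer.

Giulia's neighbors: Mei, Rhea, and Wiremu.
Neighbor pairs that are themselves tied: Giulia–Mei–Wiremu. Each forms one triangle with Giulia, for 1 in total.

1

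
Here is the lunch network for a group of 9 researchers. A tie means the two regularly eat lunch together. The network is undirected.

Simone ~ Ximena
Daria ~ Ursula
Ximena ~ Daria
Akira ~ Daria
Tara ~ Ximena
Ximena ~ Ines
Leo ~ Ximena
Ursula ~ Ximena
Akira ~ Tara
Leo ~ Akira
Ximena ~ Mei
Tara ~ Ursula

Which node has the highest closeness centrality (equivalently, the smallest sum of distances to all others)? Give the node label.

Farness (sum of distances to all others) for each node — Akira:16, Daria:13, Ines:16, Leo:14, Mei:16, Simone:16, Tara:13, Ursula:13, Ximena:9.
The smallest farness is 9, for Ximena, so Ximena has the highest closeness.

Ximena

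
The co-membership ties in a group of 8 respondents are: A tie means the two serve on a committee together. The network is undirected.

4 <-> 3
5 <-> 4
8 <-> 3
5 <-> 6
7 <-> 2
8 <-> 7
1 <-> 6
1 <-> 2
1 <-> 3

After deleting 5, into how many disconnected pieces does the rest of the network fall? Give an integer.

5's neighbors (4 and 6) remain reachable from one another through other ties, so the rest of the network stays in one piece.

1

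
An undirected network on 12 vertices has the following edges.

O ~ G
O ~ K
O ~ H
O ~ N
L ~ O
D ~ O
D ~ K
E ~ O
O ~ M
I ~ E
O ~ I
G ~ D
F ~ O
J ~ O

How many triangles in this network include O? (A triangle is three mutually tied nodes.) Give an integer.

3

O's neighbors: D, E, F, G, H, I, J, K, L, M, and N.
Neighbor pairs that are themselves tied: O–D–G; O–D–K; O–E–I. Each forms one triangle with O, for 3 in total.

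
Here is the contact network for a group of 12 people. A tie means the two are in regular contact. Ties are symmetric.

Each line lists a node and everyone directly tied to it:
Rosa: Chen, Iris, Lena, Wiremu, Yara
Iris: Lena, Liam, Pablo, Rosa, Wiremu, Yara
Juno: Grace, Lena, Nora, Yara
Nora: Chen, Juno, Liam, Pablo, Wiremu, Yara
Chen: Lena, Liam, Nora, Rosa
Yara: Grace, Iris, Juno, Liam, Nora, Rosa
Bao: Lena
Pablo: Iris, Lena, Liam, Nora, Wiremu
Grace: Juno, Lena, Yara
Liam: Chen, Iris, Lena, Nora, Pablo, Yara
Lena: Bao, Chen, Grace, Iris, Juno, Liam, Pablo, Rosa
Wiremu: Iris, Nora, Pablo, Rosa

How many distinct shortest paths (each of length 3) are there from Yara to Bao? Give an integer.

5

The shortest distance is 3. The length-3 paths are: Yara–Iris–Lena–Bao; Yara–Rosa–Lena–Bao; Yara–Liam–Lena–Bao; Yara–Juno–Lena–Bao; Yara–Grace–Lena–Bao.
That gives 5 distinct shortest paths.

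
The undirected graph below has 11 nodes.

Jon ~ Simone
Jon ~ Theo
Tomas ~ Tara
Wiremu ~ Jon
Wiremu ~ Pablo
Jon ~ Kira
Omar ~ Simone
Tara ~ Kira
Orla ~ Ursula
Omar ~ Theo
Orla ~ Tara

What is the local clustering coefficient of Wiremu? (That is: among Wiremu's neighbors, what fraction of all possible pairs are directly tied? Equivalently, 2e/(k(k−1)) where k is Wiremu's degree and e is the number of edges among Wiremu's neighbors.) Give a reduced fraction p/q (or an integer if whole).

Wiremu's neighbors: Jon and Pablo (k = 2).
Possible neighbor pairs: C(2,2) = 1. Edges among them: none → e = 0.
Clustering(Wiremu) = 0/1.

0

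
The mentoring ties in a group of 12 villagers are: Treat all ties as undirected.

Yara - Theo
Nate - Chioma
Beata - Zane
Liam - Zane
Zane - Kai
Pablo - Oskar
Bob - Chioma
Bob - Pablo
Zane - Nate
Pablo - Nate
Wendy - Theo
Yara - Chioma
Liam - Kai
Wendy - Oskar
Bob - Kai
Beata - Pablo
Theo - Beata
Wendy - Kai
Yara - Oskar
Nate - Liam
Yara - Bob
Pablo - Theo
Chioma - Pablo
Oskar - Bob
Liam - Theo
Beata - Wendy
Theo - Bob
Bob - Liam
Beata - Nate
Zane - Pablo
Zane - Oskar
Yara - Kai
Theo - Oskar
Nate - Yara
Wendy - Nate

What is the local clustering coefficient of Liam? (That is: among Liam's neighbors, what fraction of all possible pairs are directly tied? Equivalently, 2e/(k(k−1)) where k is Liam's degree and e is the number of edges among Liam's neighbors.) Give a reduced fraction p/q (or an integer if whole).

2/5

Liam's neighbors: Bob, Kai, Nate, Theo, and Zane (k = 5).
Possible neighbor pairs: C(5,2) = 10. Edges among them: Bob–Kai, Bob–Theo, Kai–Zane, Nate–Zane → e = 4.
Clustering(Liam) = 4/10 = 2/5.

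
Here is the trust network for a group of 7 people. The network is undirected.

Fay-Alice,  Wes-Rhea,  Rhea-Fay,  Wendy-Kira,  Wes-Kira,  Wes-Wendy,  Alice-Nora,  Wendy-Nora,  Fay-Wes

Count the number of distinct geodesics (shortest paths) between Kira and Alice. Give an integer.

2

The shortest distance is 3. The length-3 paths are: Kira–Wendy–Nora–Alice; Kira–Wes–Fay–Alice.
That gives 2 distinct shortest paths.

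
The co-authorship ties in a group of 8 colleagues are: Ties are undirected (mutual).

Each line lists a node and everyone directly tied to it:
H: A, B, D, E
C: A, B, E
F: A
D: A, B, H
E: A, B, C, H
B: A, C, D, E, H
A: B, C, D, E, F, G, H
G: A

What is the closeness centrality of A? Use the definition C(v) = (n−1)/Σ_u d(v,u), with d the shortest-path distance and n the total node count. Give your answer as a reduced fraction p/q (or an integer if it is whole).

Distances from A: B:1, C:1, D:1, E:1, F:1, G:1, H:1. Sum = 7.
n = 8, so closeness = 7/7 = 1.

1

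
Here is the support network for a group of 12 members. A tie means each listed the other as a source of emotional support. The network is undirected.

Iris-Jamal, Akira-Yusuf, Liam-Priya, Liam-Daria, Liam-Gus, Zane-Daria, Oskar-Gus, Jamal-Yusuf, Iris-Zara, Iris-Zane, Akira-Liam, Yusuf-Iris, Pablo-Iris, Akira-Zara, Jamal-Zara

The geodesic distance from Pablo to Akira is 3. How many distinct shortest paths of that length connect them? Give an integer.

The shortest distance is 3. The length-3 paths are: Pablo–Iris–Yusuf–Akira; Pablo–Iris–Zara–Akira.
That gives 2 distinct shortest paths.

2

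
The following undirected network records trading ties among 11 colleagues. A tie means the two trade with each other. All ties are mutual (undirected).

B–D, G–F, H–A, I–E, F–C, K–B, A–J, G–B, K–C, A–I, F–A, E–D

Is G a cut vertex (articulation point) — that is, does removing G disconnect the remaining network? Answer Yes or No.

Even without G, every remaining node can still reach every other (the residual graph is connected), so G is not a cut vertex.

No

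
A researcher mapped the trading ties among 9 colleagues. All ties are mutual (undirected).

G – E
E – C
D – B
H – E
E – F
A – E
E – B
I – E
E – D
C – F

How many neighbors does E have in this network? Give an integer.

E is directly tied to A, B, C, D, F, G, H, and I. That is 8 neighbors, so the degree of E is 8.

8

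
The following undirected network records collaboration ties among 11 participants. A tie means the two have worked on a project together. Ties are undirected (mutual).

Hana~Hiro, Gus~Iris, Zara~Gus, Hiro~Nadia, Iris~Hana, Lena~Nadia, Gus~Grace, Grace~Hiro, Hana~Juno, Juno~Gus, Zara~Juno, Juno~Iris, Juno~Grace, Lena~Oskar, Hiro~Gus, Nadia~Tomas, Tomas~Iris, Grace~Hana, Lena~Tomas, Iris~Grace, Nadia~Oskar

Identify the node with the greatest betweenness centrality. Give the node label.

Unnormalized betweenness of each node: Grace:41/30, Gus:377/60, Hana:67/60, Hiro:343/30, Iris:136/15, Juno:37/12, Lena:6/5, Nadia:319/30, Oskar:0, Tomas:409/60, Zara:0.
Hiro has the largest value, 343/30, making it the main broker — the node through which the most shortest paths run.

Hiro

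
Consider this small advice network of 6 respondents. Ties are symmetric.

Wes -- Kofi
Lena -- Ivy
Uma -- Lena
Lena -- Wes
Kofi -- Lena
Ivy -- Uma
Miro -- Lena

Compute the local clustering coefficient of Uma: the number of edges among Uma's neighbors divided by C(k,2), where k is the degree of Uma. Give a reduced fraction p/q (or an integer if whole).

1

Uma's neighbors: Ivy and Lena (k = 2).
Possible neighbor pairs: C(2,2) = 1. Edges among them: Ivy–Lena → e = 1.
Clustering(Uma) = 1/1.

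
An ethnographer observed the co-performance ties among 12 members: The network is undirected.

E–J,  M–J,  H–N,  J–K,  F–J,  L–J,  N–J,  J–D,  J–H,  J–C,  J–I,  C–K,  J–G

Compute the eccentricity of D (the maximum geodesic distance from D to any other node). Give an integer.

2

Distances from D: C:2, E:2, F:2, G:2, H:2, I:2, J:1, K:2, L:2, M:2, N:2.
The largest is 2 (to F, N, C, I, E, G, L, K, H, and M), so the eccentricity of D is 2.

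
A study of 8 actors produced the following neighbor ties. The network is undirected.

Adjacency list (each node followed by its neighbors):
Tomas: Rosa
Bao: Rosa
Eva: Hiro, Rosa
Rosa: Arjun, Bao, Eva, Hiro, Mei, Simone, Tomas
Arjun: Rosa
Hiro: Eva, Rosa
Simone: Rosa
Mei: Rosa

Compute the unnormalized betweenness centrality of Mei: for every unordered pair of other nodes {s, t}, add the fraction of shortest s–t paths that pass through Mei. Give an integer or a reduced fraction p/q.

0

No shortest path between any pair of other nodes passes through Mei.
Summing the contributions gives betweenness(Mei) = 0.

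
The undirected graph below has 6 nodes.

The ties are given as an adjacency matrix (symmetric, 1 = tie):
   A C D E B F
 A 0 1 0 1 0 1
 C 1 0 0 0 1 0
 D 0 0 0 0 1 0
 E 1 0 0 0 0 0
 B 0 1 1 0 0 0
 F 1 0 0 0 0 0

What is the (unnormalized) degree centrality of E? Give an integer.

E is directly tied to A. That is 1 neighbor, so the degree of E is 1.

1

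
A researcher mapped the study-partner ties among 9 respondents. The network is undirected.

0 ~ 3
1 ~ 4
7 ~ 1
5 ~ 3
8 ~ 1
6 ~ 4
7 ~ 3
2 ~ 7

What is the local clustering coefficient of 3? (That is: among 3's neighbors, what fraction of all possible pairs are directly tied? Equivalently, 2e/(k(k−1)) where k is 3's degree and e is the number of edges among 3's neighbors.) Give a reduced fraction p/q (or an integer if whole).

3's neighbors: 0, 5, and 7 (k = 3).
Possible neighbor pairs: C(3,2) = 3. Edges among them: none → e = 0.
Clustering(3) = 0/3 = 0.

0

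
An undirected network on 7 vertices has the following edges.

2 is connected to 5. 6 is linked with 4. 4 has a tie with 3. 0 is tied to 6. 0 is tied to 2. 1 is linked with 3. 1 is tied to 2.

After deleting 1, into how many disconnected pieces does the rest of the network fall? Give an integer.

1

1's neighbors (2 and 3) remain reachable from one another through other ties, so the rest of the network stays in one piece.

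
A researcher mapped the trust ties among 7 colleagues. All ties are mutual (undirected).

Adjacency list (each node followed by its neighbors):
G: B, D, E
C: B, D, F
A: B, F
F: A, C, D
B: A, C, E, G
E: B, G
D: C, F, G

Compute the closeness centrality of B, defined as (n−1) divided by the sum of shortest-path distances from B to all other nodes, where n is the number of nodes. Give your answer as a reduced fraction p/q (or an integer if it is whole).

Distances from B: A:1, C:1, D:2, E:1, F:2, G:1. Sum = 8.
n = 7, so closeness = 6/8 = 3/4.

3/4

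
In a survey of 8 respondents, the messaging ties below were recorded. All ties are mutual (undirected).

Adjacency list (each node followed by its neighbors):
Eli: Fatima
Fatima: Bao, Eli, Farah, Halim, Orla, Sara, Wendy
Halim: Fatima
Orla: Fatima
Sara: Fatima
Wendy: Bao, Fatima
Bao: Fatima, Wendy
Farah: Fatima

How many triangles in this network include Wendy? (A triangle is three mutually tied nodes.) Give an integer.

Wendy's neighbors: Bao and Fatima.
Neighbor pairs that are themselves tied: Wendy–Bao–Fatima. Each forms one triangle with Wendy, for 1 in total.

1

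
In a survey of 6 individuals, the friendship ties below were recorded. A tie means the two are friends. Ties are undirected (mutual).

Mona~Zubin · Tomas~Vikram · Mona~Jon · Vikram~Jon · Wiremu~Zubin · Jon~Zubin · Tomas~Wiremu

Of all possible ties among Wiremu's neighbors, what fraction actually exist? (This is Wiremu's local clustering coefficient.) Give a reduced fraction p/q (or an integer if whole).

0

Wiremu's neighbors: Tomas and Zubin (k = 2).
Possible neighbor pairs: C(2,2) = 1. Edges among them: none → e = 0.
Clustering(Wiremu) = 0/1.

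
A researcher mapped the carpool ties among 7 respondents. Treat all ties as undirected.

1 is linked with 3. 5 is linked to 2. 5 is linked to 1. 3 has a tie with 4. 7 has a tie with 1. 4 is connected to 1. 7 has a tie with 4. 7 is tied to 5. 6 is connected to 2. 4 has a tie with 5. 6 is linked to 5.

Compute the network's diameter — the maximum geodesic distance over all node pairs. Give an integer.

Eccentricity of each node (its greatest distance to any other): 1:2, 2:3, 3:3, 4:2, 5:2, 6:3, 7:2.
The maximum eccentricity is 3, realized for instance by the pair 2–3 via 2 – 5 – 4 – 3. So the diameter is 3.

3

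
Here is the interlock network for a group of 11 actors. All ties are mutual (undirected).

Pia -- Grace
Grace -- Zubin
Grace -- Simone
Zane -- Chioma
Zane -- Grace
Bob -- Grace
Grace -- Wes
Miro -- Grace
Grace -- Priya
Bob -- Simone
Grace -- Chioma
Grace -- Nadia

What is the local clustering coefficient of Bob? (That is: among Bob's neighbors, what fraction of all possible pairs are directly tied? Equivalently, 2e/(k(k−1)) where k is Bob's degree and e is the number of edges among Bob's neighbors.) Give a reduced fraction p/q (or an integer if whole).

Bob's neighbors: Grace and Simone (k = 2).
Possible neighbor pairs: C(2,2) = 1. Edges among them: Grace–Simone → e = 1.
Clustering(Bob) = 1/1.

1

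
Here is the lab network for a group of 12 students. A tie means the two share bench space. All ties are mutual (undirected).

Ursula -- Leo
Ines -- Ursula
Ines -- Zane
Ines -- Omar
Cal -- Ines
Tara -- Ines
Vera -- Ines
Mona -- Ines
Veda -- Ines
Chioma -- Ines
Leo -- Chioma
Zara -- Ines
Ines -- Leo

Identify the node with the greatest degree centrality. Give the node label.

Ines

Degrees — Cal:1, Chioma:2, Ines:11, Leo:3, Mona:1, Omar:1, Tara:1, Ursula:2, Veda:1, Vera:1, Zane:1, Zara:1.
The maximum is 11, attained only by Ines.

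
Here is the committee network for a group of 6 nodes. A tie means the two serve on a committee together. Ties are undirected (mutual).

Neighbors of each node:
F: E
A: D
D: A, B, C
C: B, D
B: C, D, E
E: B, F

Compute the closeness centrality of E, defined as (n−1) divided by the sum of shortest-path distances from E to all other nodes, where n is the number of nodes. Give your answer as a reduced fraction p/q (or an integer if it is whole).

Distances from E: A:3, B:1, C:2, D:2, F:1. Sum = 9.
n = 6, so closeness = 5/9.

5/9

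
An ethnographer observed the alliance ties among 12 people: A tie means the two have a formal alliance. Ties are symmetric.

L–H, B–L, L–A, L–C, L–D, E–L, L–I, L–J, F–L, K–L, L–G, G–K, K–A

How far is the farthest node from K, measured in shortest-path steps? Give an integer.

2

Distances from K: A:1, B:2, C:2, D:2, E:2, F:2, G:1, H:2, I:2, J:2, L:1.
The largest is 2 (to I, J, D, F, C, B, E, and H), so the eccentricity of K is 2.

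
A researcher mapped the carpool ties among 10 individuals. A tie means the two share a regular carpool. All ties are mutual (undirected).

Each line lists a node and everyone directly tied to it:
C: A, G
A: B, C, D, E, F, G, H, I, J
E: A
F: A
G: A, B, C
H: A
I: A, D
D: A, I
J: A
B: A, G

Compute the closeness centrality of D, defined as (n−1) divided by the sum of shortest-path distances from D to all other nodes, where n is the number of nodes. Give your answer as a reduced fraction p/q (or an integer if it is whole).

Distances from D: A:1, B:2, C:2, E:2, F:2, G:2, H:2, I:1, J:2. Sum = 16.
n = 10, so closeness = 9/16.

9/16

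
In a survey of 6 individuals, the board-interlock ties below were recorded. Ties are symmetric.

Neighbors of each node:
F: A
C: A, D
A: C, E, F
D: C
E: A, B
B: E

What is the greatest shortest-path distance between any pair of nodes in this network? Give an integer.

Eccentricity of each node (its greatest distance to any other): A:2, B:4, C:3, D:4, E:3, F:3.
The maximum eccentricity is 4, realized for instance by the pair D–B via D – C – A – E – B. So the diameter is 4.

4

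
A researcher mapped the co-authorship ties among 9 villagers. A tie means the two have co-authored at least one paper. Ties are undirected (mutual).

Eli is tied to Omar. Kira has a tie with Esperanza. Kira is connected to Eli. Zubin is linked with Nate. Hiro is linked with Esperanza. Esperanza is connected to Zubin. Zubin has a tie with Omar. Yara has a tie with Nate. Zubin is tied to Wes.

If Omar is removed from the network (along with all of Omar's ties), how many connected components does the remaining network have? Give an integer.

Omar's neighbors (Eli and Zubin) remain reachable from one another through other ties, so the rest of the network stays in one piece.

1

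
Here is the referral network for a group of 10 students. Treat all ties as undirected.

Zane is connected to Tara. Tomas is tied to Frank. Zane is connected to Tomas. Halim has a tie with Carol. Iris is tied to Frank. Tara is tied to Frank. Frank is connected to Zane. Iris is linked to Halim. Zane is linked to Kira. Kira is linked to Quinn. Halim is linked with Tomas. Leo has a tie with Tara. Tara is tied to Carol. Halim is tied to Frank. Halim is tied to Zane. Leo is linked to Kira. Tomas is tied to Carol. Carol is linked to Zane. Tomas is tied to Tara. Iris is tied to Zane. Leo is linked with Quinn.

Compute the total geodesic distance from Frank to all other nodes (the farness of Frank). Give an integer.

14

Distances from Frank: Carol:2, Halim:1, Iris:1, Kira:2, Leo:2, Quinn:3, Tara:1, Tomas:1, Zane:1.
Sum = 2 + 1 + 1 + 2 + 2 + 3 + 1 + 1 + 1 = 14.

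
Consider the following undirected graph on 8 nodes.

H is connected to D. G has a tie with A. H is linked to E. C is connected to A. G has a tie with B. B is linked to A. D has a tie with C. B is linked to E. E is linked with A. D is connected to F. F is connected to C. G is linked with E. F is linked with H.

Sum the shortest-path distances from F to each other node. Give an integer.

13

Distances from F: A:2, B:3, C:1, D:1, E:2, G:3, H:1.
Sum = 2 + 3 + 1 + 1 + 2 + 3 + 1 = 13.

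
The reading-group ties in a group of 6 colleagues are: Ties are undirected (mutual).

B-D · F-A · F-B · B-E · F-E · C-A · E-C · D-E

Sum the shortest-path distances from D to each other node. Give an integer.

9

Distances from D: A:3, B:1, C:2, E:1, F:2.
Sum = 3 + 1 + 2 + 1 + 2 = 9.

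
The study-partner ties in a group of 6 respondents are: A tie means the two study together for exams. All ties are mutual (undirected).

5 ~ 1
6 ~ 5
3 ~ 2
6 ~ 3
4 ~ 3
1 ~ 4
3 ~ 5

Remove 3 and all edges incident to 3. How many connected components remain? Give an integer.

2

Without 3, the remaining ties split the others into: {2}; {1, 4, 5, 6}.
That's 2 separate components.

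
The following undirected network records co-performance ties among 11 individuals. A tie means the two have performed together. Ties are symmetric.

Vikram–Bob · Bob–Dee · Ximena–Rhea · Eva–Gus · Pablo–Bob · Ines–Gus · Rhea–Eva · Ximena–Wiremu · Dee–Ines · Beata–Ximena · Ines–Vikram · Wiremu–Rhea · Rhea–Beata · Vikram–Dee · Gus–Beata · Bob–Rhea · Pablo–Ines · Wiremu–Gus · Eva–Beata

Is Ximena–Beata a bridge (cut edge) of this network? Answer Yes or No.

Even without that edge, Ximena still reaches Beata via Ximena – Rhea – Beata, so the network stays connected. Not a bridge.

No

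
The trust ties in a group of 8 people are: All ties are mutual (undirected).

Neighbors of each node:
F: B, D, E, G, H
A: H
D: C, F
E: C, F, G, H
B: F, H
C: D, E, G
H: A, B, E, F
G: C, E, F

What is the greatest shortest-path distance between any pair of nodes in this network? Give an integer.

Eccentricity of each node (its greatest distance to any other): A:3, B:3, C:3, D:3, E:2, F:2, G:3, H:2.
The maximum eccentricity is 3, realized for instance by the pair C–A via C – E – H – A. So the diameter is 3.

3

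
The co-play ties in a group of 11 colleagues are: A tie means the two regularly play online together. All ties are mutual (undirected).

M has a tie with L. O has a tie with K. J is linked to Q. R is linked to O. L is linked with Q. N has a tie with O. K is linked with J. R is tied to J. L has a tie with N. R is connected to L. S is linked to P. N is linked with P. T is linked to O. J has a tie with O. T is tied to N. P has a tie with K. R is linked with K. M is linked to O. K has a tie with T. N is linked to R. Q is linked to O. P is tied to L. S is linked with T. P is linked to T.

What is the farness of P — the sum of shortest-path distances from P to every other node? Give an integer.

15

Distances from P: J:2, K:1, L:1, M:2, N:1, O:2, Q:2, R:2, S:1, T:1.
Sum = 2 + 1 + 1 + 2 + 1 + 2 + 2 + 2 + 1 + 1 = 15.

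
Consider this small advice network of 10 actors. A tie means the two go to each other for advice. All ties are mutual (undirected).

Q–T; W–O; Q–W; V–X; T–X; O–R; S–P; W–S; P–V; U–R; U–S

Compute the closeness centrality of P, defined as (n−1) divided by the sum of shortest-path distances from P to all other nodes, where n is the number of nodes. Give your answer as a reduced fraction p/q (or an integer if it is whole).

9/20

Distances from P: O:3, Q:3, R:3, S:1, T:3, U:2, V:1, W:2, X:2. Sum = 20.
n = 10, so closeness = 9/20.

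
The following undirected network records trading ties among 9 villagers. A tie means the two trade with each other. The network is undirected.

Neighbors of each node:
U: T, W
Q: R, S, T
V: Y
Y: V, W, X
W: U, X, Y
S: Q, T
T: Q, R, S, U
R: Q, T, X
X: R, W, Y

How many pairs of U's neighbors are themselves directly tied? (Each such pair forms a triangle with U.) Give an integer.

U's neighbors are T and W, but none of them are tied to each other, so no triangle contains U.

0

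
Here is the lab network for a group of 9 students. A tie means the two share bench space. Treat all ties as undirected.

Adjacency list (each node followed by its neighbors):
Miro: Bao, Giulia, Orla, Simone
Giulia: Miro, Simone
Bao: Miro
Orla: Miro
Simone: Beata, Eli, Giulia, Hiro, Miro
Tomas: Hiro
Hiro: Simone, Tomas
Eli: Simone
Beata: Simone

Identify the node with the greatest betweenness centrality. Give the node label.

Simone

Unnormalized betweenness of each node: Bao:0, Beata:0, Eli:0, Giulia:0, Hiro:7, Miro:13, Orla:0, Simone:21, Tomas:0.
Simone has the largest value, 21, making it the main broker — the node through which the most shortest paths run.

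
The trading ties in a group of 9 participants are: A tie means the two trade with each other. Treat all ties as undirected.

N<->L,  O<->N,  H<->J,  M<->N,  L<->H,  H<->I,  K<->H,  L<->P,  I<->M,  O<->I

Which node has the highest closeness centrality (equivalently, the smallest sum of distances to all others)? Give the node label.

Farness (sum of distances to all others) for each node — H:12, I:14, J:19, K:19, L:13, M:17, N:15, O:17, P:20.
The smallest farness is 12, for H, so H has the highest closeness.

H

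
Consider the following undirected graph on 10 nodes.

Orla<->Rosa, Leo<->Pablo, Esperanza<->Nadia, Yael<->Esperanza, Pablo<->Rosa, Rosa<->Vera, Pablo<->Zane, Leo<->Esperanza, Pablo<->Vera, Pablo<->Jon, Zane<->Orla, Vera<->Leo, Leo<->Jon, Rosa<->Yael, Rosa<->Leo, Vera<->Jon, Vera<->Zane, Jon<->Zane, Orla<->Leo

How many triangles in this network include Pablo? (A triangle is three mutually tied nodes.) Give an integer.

7

Pablo's neighbors: Jon, Leo, Rosa, Vera, and Zane.
Neighbor pairs that are themselves tied: Pablo–Jon–Leo; Pablo–Jon–Vera; Pablo–Jon–Zane; Pablo–Leo–Rosa; Pablo–Leo–Vera; Pablo–Rosa–Vera; Pablo–Vera–Zane. Each forms one triangle with Pablo, for 7 in total.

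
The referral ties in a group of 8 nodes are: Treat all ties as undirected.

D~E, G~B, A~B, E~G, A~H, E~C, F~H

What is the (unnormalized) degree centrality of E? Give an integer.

E is directly tied to C, D, and G. That is 3 neighbors, so the degree of E is 3.

3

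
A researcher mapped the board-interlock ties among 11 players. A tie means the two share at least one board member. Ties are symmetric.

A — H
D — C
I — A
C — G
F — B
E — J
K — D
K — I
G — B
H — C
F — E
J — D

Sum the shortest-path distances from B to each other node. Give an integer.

Distances from B: A:4, C:2, D:3, E:2, F:1, G:1, H:3, I:5, J:3, K:4.
Sum = 4 + 2 + 3 + 2 + 1 + 1 + 3 + 5 + 3 + 4 = 28.

28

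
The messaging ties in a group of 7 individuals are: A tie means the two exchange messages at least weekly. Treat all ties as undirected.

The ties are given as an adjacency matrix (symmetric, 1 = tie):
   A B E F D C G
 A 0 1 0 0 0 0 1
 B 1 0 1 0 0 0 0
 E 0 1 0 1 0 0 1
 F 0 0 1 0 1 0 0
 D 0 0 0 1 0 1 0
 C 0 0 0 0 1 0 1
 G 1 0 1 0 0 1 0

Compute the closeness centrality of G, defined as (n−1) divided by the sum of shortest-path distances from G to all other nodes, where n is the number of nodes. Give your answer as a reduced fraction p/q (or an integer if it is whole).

2/3

Distances from G: A:1, B:2, C:1, D:2, E:1, F:2. Sum = 9.
n = 7, so closeness = 6/9 = 2/3.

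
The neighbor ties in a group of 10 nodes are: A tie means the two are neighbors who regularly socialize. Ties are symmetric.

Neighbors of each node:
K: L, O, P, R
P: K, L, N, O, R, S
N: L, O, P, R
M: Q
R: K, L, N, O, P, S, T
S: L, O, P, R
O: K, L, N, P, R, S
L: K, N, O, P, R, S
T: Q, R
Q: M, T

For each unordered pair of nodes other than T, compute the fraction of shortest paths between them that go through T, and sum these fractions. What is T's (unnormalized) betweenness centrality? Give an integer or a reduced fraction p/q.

14

Pairs whose geodesics pass through T — M–R: 1; M–L: 1; M–O: 1; M–K: 1; M–S: 1; M–P: 1; M–N: 1; Q–R: 1; Q–L: 1; Q–O: 1; Q–K: 1; Q–S: 1; Q–P: 1; Q–N: 1.
All other pairs contribute 0.
Summing the contributions gives betweenness(T) = 14.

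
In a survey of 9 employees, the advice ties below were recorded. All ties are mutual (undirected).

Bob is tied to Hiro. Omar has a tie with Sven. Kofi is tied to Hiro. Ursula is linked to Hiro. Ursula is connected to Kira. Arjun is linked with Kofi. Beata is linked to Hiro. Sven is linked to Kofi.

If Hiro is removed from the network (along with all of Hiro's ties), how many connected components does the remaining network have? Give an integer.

4

Without Hiro, the remaining ties split the others into: {Kira, Ursula}; {Beata}; {Arjun, Kofi, Omar, Sven}; {Bob}.
That's 4 separate components.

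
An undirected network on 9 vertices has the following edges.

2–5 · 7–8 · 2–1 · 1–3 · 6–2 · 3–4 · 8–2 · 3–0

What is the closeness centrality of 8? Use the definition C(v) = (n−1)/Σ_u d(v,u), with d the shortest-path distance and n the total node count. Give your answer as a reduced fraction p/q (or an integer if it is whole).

Distances from 8: 0:4, 1:2, 2:1, 3:3, 4:4, 5:2, 6:2, 7:1. Sum = 19.
n = 9, so closeness = 8/19.

8/19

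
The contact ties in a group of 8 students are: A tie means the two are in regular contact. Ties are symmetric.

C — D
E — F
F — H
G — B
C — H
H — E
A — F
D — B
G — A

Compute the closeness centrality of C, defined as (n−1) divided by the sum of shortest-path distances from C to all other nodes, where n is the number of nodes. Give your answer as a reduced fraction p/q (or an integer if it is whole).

Distances from C: A:3, B:2, D:1, E:2, F:2, G:3, H:1. Sum = 14.
n = 8, so closeness = 7/14 = 1/2.

1/2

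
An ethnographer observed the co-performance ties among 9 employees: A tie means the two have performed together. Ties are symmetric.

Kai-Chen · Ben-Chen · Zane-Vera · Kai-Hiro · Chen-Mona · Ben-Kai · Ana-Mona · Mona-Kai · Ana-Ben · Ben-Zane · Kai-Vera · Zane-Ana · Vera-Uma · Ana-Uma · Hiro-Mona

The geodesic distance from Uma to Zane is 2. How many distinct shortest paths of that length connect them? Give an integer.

The shortest distance is 2. The length-2 paths are: Uma–Vera–Zane; Uma–Ana–Zane.
That gives 2 distinct shortest paths.

2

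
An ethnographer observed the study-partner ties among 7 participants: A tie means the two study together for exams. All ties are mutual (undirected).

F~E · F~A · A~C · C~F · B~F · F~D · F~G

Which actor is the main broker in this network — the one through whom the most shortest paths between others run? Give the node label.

Unnormalized betweenness of each node: A:0, B:0, C:0, D:0, E:0, F:14, G:0.
F has the largest value, 14, making it the main broker — the node through which the most shortest paths run.

F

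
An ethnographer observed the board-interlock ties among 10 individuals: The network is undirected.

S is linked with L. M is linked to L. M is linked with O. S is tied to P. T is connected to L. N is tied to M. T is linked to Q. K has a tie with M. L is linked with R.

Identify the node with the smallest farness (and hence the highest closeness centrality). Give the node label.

Farness (sum of distances to all others) for each node — K:24, L:14, M:16, N:24, O:24, P:28, Q:28, R:22, S:20, T:20.
The smallest farness is 14, for L, so L has the highest closeness.

L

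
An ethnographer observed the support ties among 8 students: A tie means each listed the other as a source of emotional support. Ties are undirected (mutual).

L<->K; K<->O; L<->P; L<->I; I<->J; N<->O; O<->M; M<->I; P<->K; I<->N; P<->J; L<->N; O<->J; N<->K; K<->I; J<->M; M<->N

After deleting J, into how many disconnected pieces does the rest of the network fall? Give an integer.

J's neighbors (I, M, O, and P) remain reachable from one another through other ties, so the rest of the network stays in one piece.

1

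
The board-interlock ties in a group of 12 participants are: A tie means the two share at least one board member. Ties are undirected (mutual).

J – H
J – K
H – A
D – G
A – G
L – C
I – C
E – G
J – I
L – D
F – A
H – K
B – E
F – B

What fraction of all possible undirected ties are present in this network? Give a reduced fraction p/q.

There are 14 edges and 12 nodes, so the maximum possible is C(12,2) = 66.
Density = 14/66 = 7/33.

7/33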